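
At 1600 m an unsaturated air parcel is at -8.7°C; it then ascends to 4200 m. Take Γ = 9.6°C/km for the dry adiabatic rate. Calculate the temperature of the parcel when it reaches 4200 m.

From 1600 m to 4200 m (dry adiabatic): cools by 9.6 × 2.6 = 24.96°C, giving -33.66°C.

-33.66°C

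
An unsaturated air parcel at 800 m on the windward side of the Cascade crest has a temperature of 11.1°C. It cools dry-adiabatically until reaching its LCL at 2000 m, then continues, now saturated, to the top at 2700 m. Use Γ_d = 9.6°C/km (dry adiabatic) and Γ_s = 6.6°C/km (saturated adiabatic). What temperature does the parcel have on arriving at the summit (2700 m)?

-5.04°C

800 → 2000 m (dry, 9.6°C/km): ΔT = -9.6 × 1.2 = -11.52°C → T = -0.42°C
2000 → 2700 m (saturated, 6.6°C/km): ΔT = -6.6 × 0.7 = -4.62°C → T = -5.04°C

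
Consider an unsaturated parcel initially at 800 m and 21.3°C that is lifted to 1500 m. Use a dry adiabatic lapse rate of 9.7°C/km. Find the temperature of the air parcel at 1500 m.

800 → 1500 m (dry adiabatic, 9.7°C/km): ΔT = -9.7 × 0.7 = -6.79°C → T = 14.51°C

14.51°C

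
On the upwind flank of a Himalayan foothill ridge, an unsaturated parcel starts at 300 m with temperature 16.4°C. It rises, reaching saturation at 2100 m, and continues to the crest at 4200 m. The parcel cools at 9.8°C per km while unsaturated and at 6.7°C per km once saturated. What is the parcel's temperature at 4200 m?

-15.31°C

From 300 m to 2100 m (dry): cools by 9.8 × 1.8 = 17.64°C, giving -1.24°C.
From 2100 m to 4200 m (saturated): cools by 6.7 × 2.1 = 14.07°C, giving -15.31°C.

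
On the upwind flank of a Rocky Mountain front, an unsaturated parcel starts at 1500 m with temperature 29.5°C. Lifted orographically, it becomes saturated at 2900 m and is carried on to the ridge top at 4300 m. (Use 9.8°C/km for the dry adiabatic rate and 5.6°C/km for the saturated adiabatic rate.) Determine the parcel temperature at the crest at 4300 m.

1500 → 2900 m (dry, 9.8°C/km): ΔT = -9.8 × 1.4 = -13.72°C → T = 15.78°C
2900 → 4300 m (saturated, 5.6°C/km): ΔT = -5.6 × 1.4 = -7.84°C → T = 7.94°C

7.94°C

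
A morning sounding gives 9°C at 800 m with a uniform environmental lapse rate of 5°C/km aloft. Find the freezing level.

2600 m

Height above start = (9 − 0) / 5 = 1.8 km
Altitude = 800 m + 1800 m = 2600 m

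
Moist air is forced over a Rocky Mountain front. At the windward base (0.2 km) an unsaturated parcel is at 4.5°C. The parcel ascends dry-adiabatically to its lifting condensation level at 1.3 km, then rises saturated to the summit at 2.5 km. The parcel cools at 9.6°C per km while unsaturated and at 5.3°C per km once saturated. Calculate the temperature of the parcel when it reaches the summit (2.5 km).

200–1300 m, dry: Δz = 1.1 km ⇒ ΔT = -10.56°C; T = -6.06°C
1300–2500 m, saturated: Δz = 1.2 km ⇒ ΔT = -6.36°C; T = -12.42°C

-12.42°C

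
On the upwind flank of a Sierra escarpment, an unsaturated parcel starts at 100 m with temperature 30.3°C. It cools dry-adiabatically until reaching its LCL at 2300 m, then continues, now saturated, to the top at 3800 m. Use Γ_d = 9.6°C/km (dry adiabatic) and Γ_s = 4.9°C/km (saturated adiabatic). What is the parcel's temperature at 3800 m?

1.83°C

100–2300 m, dry: Δz = 2.2 km ⇒ ΔT = -21.12°C; T = 9.18°C
2300–3800 m, saturated: Δz = 1.5 km ⇒ ΔT = -7.35°C; T = 1.83°C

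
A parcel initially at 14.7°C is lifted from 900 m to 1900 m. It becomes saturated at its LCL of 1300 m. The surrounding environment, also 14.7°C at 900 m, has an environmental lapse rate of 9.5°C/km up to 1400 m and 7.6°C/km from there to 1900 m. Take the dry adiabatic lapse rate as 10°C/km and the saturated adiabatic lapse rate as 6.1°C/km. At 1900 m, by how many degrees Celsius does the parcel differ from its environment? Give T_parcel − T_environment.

Parcel:
  900 → 1300 m (dry, 10°C/km): ΔT = -10 × 0.4 = -4°C → T = 10.7°C
  1300 → 1900 m (saturated, 6.1°C/km): ΔT = -6.1 × 0.6 = -3.66°C → T = 7.04°C
Environment:
  900 → 1400 m (environment, lower layer, 9.5°C/km): ΔT = -9.5 × 0.5 = -4.75°C → T = 9.95°C
  1400 → 1900 m (environment, upper layer, 7.6°C/km): ΔT = -7.6 × 0.5 = -3.8°C → T = 6.15°C
T_parcel − T_env = 7.04 − 6.15 = +0.89°C

+0.89°C (parcel warmer than environment)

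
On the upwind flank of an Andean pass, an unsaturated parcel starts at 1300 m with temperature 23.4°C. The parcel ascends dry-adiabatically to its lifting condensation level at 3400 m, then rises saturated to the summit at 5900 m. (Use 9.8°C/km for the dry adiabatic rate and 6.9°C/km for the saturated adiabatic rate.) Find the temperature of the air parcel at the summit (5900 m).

1300–3400 m, dry: Δz = 2.1 km ⇒ ΔT = -20.58°C; T = 2.82°C
3400–5900 m, saturated: Δz = 2.5 km ⇒ ΔT = -17.25°C; T = -14.43°C

-14.43°C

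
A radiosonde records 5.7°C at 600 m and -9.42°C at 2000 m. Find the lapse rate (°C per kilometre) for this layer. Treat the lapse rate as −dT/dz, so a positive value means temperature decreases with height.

Γ = −ΔT/Δz = (5.7 − (-9.42)) / (2000 − 600) m
  = 15.12°C / 1.4 km = 10.8°C/km

10.8°C/km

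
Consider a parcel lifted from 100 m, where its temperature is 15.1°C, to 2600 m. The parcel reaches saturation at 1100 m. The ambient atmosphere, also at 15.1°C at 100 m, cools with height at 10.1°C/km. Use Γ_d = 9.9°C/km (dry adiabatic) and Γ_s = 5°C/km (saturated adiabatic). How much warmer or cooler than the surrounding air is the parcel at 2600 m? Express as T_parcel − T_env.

+7.85°C (parcel warmer than environment)

Parcel:
  100–1100 m, dry: Δz = 1 km ⇒ ΔT = -9.9°C; T = 5.2°C
  1100–2600 m, saturated: Δz = 1.5 km ⇒ ΔT = -7.5°C; T = -2.3°C
Environment:
  100–2600 m, environment: Δz = 2.5 km ⇒ ΔT = -25.25°C; T = -10.15°C
T_parcel − T_env = -2.3 − (-10.15) = +7.85°C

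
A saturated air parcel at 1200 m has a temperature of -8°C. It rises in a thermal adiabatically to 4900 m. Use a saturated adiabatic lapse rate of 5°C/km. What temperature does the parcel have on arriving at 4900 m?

Saturated adiabatic to 4900 m: -5 × 3.7 km = -18.5°C, so T = -26.5°C.

-26.5°C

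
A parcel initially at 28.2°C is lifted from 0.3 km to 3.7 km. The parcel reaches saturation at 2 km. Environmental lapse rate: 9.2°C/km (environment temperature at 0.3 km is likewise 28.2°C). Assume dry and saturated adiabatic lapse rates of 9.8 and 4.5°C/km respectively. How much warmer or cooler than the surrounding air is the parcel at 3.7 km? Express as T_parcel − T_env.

Parcel:
  300–2000 m, dry: Δz = 1.7 km ⇒ ΔT = -16.66°C; T = 11.54°C
  2000–3700 m, saturated: Δz = 1.7 km ⇒ ΔT = -7.65°C; T = 3.89°C
Environment:
  300–3700 m, environment: Δz = 3.4 km ⇒ ΔT = -31.28°C; T = -3.08°C
T_parcel − T_env = 3.89 − (-3.08) = +6.97°C

+6.97°C (parcel warmer than environment)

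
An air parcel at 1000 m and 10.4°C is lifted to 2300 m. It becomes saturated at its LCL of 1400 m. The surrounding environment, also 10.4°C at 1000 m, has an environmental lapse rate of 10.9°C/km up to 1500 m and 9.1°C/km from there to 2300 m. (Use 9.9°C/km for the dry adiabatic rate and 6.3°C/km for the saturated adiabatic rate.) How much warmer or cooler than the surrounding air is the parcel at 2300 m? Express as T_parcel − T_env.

+3.1°C (parcel warmer than environment)

Parcel:
  1000 → 1400 m (dry, 9.9°C/km): ΔT = -9.9 × 0.4 = -3.96°C → T = 6.44°C
  1400 → 2300 m (saturated, 6.3°C/km): ΔT = -6.3 × 0.9 = -5.67°C → T = 0.77°C
Environment:
  1000 → 1500 m (environment, lower layer, 10.9°C/km): ΔT = -10.9 × 0.5 = -5.45°C → T = 4.95°C
  1500 → 2300 m (environment, upper layer, 9.1°C/km): ΔT = -9.1 × 0.8 = -7.28°C → T = -2.33°C
T_parcel − T_env = 0.77 − (-2.33) = +3.1°C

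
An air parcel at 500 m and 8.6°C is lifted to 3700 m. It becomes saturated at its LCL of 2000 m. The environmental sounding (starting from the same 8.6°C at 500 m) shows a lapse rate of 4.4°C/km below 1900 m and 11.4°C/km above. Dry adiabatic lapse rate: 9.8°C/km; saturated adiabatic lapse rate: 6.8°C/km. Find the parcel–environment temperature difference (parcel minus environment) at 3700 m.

Parcel:
  500 → 2000 m (dry, 9.8°C/km): ΔT = -9.8 × 1.5 = -14.7°C → T = -6.1°C
  2000 → 3700 m (saturated, 6.8°C/km): ΔT = -6.8 × 1.7 = -11.56°C → T = -17.66°C
Environment:
  500 → 1900 m (environment, lower layer, 4.4°C/km): ΔT = -4.4 × 1.4 = -6.16°C → T = 2.44°C
  1900 → 3700 m (environment, upper layer, 11.4°C/km): ΔT = -11.4 × 1.8 = -20.52°C → T = -18.08°C
T_parcel − T_env = -17.66 − (-18.08) = +0.42°C

+0.42°C (parcel warmer than environment)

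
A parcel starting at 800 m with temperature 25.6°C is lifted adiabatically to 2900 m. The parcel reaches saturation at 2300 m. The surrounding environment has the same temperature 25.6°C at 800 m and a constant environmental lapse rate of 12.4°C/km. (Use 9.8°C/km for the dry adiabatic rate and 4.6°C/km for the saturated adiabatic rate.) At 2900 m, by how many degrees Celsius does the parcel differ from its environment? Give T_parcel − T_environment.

Parcel:
  800 → 2300 m (dry, 9.8°C/km): ΔT = -9.8 × 1.5 = -14.7°C → T = 10.9°C
  2300 → 2900 m (saturated, 4.6°C/km): ΔT = -4.6 × 0.6 = -2.76°C → T = 8.14°C
Environment:
  800 → 2900 m (environment, 12.4°C/km): ΔT = -12.4 × 2.1 = -26.04°C → T = -0.44°C
T_parcel − T_env = 8.14 − (-0.44) = +8.58°C

+8.58°C (parcel warmer than environment)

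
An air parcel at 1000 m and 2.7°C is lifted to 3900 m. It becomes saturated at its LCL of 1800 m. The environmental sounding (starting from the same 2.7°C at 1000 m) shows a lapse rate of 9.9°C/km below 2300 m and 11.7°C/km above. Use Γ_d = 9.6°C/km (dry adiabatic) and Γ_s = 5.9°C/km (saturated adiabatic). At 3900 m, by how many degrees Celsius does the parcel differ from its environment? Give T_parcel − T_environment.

+11.52°C (parcel warmer than environment)

Parcel:
  Dry to 1800 m: -9.6 × 0.8 km = -7.68°C, so T = -4.98°C.
  Saturated to 3900 m: -5.9 × 2.1 km = -12.39°C, so T = -17.37°C.
Environment:
  Environment, lower layer to 2300 m: -9.9 × 1.3 km = -12.87°C, so T = -10.17°C.
  Environment, upper layer to 3900 m: -11.7 × 1.6 km = -18.72°C, so T = -28.89°C.
T_parcel − T_env = -17.37 − (-28.89) = +11.52°C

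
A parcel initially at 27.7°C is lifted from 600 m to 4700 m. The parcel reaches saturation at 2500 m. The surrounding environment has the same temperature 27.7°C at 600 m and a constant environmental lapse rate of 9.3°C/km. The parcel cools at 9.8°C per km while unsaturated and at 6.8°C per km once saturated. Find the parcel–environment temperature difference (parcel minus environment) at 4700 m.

+4.55°C (parcel warmer than environment)

Parcel:
  Dry to 2500 m: -9.8 × 1.9 km = -18.62°C, so T = 9.08°C.
  Saturated to 4700 m: -6.8 × 2.2 km = -14.96°C, so T = -5.88°C.
Environment:
  Environment to 4700 m: -9.3 × 4.1 km = -38.13°C, so T = -10.43°C.
T_parcel − T_env = -5.88 − (-10.43) = +4.55°C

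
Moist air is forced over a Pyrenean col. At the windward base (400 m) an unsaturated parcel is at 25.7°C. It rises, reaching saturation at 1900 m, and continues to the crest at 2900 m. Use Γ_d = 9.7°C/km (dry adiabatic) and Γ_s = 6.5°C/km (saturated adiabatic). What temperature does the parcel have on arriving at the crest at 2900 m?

4.65°C

From 400 m to 1900 m (dry): cools by 9.7 × 1.5 = 14.55°C, giving 11.15°C.
From 1900 m to 2900 m (saturated): cools by 6.5 × 1 = 6.5°C, giving 4.65°C.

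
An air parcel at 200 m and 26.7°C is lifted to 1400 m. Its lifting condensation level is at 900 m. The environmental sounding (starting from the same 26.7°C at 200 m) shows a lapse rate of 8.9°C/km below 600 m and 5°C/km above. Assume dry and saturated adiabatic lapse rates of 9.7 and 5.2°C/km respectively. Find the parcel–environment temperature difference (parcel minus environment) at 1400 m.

Parcel:
  200 → 900 m (dry, 9.7°C/km): ΔT = -9.7 × 0.7 = -6.79°C → T = 19.91°C
  900 → 1400 m (saturated, 5.2°C/km): ΔT = -5.2 × 0.5 = -2.6°C → T = 17.31°C
Environment:
  200 → 600 m (environment, lower layer, 8.9°C/km): ΔT = -8.9 × 0.4 = -3.56°C → T = 23.14°C
  600 → 1400 m (environment, upper layer, 5°C/km): ΔT = -5 × 0.8 = -4°C → T = 19.14°C
T_parcel − T_env = 17.31 − 19.14 = -1.83°C

-1.83°C (parcel cooler than environment)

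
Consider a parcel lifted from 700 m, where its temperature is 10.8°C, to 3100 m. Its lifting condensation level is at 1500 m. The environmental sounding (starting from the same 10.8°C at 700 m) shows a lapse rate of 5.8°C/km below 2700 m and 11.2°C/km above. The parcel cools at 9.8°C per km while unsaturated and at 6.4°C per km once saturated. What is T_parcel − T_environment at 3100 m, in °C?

Parcel:
  From 700 m to 1500 m (dry): cools by 9.8 × 0.8 = 7.84°C, giving 2.96°C.
  From 1500 m to 3100 m (saturated): cools by 6.4 × 1.6 = 10.24°C, giving -7.28°C.
Environment:
  From 700 m to 2700 m (environment, lower layer): cools by 5.8 × 2 = 11.6°C, giving -0.8°C.
  From 2700 m to 3100 m (environment, upper layer): cools by 11.2 × 0.4 = 4.48°C, giving -5.28°C.
T_parcel − T_env = -7.28 − (-5.28) = -2°C

-2°C (parcel cooler than environment)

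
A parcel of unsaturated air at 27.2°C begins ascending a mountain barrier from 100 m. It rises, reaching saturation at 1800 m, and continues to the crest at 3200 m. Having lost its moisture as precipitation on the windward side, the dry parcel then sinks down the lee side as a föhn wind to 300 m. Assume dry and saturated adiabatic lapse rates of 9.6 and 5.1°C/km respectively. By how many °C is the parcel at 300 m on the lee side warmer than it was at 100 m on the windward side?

Dry to 1800 m: -9.6 × 1.7 km = -16.32°C, so T = 10.88°C.
Saturated to 3200 m: -5.1 × 1.4 km = -7.14°C, so T = 3.74°C.
Dry descent to 300 m: +9.6 × 2.9 km = +27.84°C, so T = 31.58°C.
Net change vs windward start: 31.58 − 27.2 = +4.38°C

+4.38°C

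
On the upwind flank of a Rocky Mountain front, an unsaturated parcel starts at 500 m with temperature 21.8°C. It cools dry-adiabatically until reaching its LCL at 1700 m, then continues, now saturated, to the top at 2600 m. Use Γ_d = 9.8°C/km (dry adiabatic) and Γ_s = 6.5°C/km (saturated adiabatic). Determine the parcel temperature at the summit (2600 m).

4.19°C

500 → 1700 m (dry, 9.8°C/km): ΔT = -9.8 × 1.2 = -11.76°C → T = 10.04°C
1700 → 2600 m (saturated, 6.5°C/km): ΔT = -6.5 × 0.9 = -5.85°C → T = 4.19°C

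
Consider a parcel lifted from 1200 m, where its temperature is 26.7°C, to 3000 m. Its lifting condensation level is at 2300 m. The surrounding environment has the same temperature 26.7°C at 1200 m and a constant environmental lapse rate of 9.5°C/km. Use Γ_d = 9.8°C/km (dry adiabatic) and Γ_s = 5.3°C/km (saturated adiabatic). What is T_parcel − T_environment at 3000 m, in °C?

Parcel:
  From 1200 m to 2300 m (dry): cools by 9.8 × 1.1 = 10.78°C, giving 15.92°C.
  From 2300 m to 3000 m (saturated): cools by 5.3 × 0.7 = 3.71°C, giving 12.21°C.
Environment:
  From 1200 m to 3000 m (environment): cools by 9.5 × 1.8 = 17.1°C, giving 9.6°C.
T_parcel − T_env = 12.21 − 9.6 = +2.61°C

+2.61°C (parcel warmer than environment)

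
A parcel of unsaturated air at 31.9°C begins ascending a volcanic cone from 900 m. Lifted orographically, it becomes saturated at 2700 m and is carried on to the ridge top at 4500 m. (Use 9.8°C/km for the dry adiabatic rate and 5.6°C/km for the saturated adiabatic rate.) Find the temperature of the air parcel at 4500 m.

4.18°C

Dry to 2700 m: -9.8 × 1.8 km = -17.64°C, so T = 14.26°C.
Saturated to 4500 m: -5.6 × 1.8 km = -10.08°C, so T = 4.18°C.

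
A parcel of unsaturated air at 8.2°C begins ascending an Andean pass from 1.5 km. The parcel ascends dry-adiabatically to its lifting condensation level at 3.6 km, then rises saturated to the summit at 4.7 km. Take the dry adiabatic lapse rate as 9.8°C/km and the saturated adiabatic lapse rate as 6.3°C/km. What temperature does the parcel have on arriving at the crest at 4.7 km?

1500–3600 m, dry: Δz = 2.1 km ⇒ ΔT = -20.58°C; T = -12.38°C
3600–4700 m, saturated: Δz = 1.1 km ⇒ ΔT = -6.93°C; T = -19.31°C

-19.31°C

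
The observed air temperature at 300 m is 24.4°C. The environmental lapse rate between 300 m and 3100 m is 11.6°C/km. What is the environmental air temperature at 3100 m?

From 300 m to 3100 m (environmental): cools by 11.6 × 2.8 = 32.48°C, giving -8.08°C.

-8.08°C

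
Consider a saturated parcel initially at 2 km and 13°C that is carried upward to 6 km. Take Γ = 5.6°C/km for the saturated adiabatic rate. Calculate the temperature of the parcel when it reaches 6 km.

-9.4°C

2000 → 6000 m (saturated adiabatic, 5.6°C/km): ΔT = -5.6 × 4 = -22.4°C → T = -9.4°C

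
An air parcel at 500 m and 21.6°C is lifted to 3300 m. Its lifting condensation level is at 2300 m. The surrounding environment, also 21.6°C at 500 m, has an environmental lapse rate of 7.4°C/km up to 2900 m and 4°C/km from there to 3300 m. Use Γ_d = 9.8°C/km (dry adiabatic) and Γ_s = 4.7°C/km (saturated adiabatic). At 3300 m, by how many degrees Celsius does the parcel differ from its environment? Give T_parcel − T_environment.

-2.98°C (parcel cooler than environment)

Parcel:
  From 500 m to 2300 m (dry): cools by 9.8 × 1.8 = 17.64°C, giving 3.96°C.
  From 2300 m to 3300 m (saturated): cools by 4.7 × 1 = 4.7°C, giving -0.74°C.
Environment:
  From 500 m to 2900 m (environment, lower layer): cools by 7.4 × 2.4 = 17.76°C, giving 3.84°C.
  From 2900 m to 3300 m (environment, upper layer): cools by 4 × 0.4 = 1.6°C, giving 2.24°C.
T_parcel − T_env = -0.74 − 2.24 = -2.98°C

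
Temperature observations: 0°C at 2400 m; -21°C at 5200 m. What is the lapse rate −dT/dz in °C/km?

7.5°C/km

Γ = −ΔT/Δz = (0 − (-21)) / (5200 − 2400) m
  = 21°C / 2.8 km = 7.5°C/km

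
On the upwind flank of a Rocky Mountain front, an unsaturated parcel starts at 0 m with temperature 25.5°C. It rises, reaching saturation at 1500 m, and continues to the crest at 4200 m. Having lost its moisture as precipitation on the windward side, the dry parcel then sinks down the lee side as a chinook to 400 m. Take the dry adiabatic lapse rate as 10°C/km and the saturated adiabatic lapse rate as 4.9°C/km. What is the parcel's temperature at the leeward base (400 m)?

35.27°C

0 → 1500 m (dry, 10°C/km): ΔT = -10 × 1.5 = -15°C → T = 10.5°C
1500 → 4200 m (saturated, 4.9°C/km): ΔT = -4.9 × 2.7 = -13.23°C → T = -2.73°C
4200 → 400 m (dry descent, 10°C/km): ΔT = +10 × 3.8 = +38°C → T = 35.27°C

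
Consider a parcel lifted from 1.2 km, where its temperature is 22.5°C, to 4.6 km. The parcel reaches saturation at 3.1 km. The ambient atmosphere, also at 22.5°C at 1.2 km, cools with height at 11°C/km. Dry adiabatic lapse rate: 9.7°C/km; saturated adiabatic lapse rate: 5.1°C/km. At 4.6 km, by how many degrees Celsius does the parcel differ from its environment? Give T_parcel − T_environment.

Parcel:
  Dry to 3100 m: -9.7 × 1.9 km = -18.43°C, so T = 4.07°C.
  Saturated to 4600 m: -5.1 × 1.5 km = -7.65°C, so T = -3.58°C.
Environment:
  Environment to 4600 m: -11 × 3.4 km = -37.4°C, so T = -14.9°C.
T_parcel − T_env = -3.58 − (-14.9) = +11.32°C

+11.32°C (parcel warmer than environment)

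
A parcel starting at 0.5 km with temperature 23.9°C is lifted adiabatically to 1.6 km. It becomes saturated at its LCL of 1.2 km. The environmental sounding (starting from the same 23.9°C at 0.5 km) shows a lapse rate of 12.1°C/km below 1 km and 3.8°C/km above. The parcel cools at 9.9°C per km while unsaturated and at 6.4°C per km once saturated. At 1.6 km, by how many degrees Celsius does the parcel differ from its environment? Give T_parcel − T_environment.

Parcel:
  Dry to 1200 m: -9.9 × 0.7 km = -6.93°C, so T = 16.97°C.
  Saturated to 1600 m: -6.4 × 0.4 km = -2.56°C, so T = 14.41°C.
Environment:
  Environment, lower layer to 1000 m: -12.1 × 0.5 km = -6.05°C, so T = 17.85°C.
  Environment, upper layer to 1600 m: -3.8 × 0.6 km = -2.28°C, so T = 15.57°C.
T_parcel − T_env = 14.41 − 15.57 = -1.16°C

-1.16°C (parcel cooler than environment)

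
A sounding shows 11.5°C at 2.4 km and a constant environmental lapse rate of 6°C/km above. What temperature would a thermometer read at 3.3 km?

2400–3300 m, environmental: Δz = 0.9 km ⇒ ΔT = -5.4°C; T = 6.1°C

6.1°C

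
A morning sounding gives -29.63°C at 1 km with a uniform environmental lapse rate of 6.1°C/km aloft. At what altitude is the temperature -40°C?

2.7 km

Height above start = (-29.63 − (-40)) / 6.1 = 1.7 km
Altitude = 1000 m + 1700 m = 2700 m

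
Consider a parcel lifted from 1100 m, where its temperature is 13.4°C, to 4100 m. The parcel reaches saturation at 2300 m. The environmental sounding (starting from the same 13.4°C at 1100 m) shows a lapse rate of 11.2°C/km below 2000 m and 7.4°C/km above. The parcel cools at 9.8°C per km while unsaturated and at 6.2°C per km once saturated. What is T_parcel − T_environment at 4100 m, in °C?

Parcel:
  Dry to 2300 m: -9.8 × 1.2 km = -11.76°C, so T = 1.64°C.
  Saturated to 4100 m: -6.2 × 1.8 km = -11.16°C, so T = -9.52°C.
Environment:
  Environment, lower layer to 2000 m: -11.2 × 0.9 km = -10.08°C, so T = 3.32°C.
  Environment, upper layer to 4100 m: -7.4 × 2.1 km = -15.54°C, so T = -12.22°C.
T_parcel − T_env = -9.52 − (-12.22) = +2.7°C

+2.7°C (parcel warmer than environment)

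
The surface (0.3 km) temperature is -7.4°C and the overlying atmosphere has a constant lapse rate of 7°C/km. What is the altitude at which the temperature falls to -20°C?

Height above start = (-7.4 − (-20)) / 7 = 1.8 km
Altitude = 300 m + 1800 m = 2100 m

2.1 km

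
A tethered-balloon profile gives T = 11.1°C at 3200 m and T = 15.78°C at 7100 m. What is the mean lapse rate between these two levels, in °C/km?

-1.2°C/km

Γ = −ΔT/Δz = (11.1 − 15.78) / (7100 − 3200) m
  = -4.68°C / 3.9 km = -1.2°C/km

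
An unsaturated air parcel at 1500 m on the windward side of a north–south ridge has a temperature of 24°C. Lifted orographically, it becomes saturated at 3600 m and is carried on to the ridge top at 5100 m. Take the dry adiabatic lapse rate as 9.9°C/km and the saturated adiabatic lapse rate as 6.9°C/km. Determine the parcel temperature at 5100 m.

1500–3600 m, dry: Δz = 2.1 km ⇒ ΔT = -20.79°C; T = 3.21°C
3600–5100 m, saturated: Δz = 1.5 km ⇒ ΔT = -10.35°C; T = -7.14°C

-7.14°C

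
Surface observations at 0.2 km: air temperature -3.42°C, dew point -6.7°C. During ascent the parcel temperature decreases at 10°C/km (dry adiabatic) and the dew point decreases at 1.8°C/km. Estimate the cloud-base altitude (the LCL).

T and T_d converge at 10 − 1.8 = 8.2°C per km
Height above start = (-3.42 − (-6.7)) / 8.2 = 0.4 km
LCL altitude = 200 m + 400 m = 600 m

0.6 km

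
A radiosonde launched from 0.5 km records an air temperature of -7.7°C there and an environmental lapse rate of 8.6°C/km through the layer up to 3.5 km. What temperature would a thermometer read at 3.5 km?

-33.5°C

Environmental to 3500 m: -8.6 × 3 km = -25.8°C, so T = -33.5°C.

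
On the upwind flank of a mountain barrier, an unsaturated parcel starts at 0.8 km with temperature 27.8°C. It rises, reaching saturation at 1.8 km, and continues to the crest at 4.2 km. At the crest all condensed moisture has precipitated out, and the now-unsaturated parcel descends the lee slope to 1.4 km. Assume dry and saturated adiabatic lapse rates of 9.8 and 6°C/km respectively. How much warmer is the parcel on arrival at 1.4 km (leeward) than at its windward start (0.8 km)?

+3.24°C

Dry to 1800 m: -9.8 × 1 km = -9.8°C, so T = 18°C.
Saturated to 4200 m: -6 × 2.4 km = -14.4°C, so T = 3.6°C.
Dry descent to 1400 m: +9.8 × 2.8 km = +27.44°C, so T = 31.04°C.
Net change vs windward start: 31.04 − 27.8 = +3.24°C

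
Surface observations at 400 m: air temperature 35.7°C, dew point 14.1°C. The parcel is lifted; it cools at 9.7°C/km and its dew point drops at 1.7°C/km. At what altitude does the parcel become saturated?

3100 m

T and T_d converge at 9.7 − 1.7 = 8°C per km
Height above start = (35.7 − 14.1) / 8 = 2.7 km
LCL altitude = 400 m + 2700 m = 3100 m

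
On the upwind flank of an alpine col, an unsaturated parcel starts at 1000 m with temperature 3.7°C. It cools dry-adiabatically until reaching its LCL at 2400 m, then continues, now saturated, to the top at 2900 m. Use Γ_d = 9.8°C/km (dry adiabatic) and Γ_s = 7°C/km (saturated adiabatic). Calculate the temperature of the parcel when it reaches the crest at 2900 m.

From 1000 m to 2400 m (dry): cools by 9.8 × 1.4 = 13.72°C, giving -10.02°C.
From 2400 m to 2900 m (saturated): cools by 7 × 0.5 = 3.5°C, giving -13.52°C.

-13.52°C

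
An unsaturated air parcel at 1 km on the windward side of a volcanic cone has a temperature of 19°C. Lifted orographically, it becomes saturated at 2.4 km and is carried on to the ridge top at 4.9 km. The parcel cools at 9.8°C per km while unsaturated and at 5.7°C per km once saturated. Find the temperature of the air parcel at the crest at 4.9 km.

-8.97°C

1000–2400 m, dry: Δz = 1.4 km ⇒ ΔT = -13.72°C; T = 5.28°C
2400–4900 m, saturated: Δz = 2.5 km ⇒ ΔT = -14.25°C; T = -8.97°C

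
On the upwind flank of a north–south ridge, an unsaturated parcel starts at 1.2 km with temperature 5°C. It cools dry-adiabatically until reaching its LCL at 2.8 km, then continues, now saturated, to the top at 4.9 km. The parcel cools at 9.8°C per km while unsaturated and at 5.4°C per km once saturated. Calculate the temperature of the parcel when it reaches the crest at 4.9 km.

1200–2800 m, dry: Δz = 1.6 km ⇒ ΔT = -15.68°C; T = -10.68°C
2800–4900 m, saturated: Δz = 2.1 km ⇒ ΔT = -11.34°C; T = -22.02°C

-22.02°C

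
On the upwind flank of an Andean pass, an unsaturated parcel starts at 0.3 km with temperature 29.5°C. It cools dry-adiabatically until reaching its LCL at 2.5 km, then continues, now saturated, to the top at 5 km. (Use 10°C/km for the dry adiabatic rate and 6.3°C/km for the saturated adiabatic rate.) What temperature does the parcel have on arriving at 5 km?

From 300 m to 2500 m (dry): cools by 10 × 2.2 = 22°C, giving 7.5°C.
From 2500 m to 5000 m (saturated): cools by 6.3 × 2.5 = 15.75°C, giving -8.25°C.

-8.25°C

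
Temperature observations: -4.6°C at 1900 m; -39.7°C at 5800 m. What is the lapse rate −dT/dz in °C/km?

Γ = −ΔT/Δz = (-4.6 − (-39.7)) / (5800 − 1900) m
  = 35.1°C / 3.9 km = 9°C/km

9°C/km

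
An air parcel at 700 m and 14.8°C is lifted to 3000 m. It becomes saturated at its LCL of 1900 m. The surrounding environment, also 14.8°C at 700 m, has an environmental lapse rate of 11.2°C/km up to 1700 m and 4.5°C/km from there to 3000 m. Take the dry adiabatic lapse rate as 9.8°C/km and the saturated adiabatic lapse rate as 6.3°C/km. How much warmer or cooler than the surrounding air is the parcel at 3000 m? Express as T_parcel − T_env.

-1.64°C (parcel cooler than environment)

Parcel:
  Dry to 1900 m: -9.8 × 1.2 km = -11.76°C, so T = 3.04°C.
  Saturated to 3000 m: -6.3 × 1.1 km = -6.93°C, so T = -3.89°C.
Environment:
  Environment, lower layer to 1700 m: -11.2 × 1 km = -11.2°C, so T = 3.6°C.
  Environment, upper layer to 3000 m: -4.5 × 1.3 km = -5.85°C, so T = -2.25°C.
T_parcel − T_env = -3.89 − (-2.25) = -1.64°C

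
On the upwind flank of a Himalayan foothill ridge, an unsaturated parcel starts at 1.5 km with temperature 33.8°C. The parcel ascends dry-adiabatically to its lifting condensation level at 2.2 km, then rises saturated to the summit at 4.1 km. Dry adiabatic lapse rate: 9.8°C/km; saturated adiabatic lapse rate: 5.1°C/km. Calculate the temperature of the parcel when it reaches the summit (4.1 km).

1500 → 2200 m (dry, 9.8°C/km): ΔT = -9.8 × 0.7 = -6.86°C → T = 26.94°C
2200 → 4100 m (saturated, 5.1°C/km): ΔT = -5.1 × 1.9 = -9.69°C → T = 17.25°C

17.25°C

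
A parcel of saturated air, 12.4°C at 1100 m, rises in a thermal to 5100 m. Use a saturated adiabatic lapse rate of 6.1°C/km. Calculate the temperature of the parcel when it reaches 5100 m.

-12°C

1100 → 5100 m (saturated adiabatic, 6.1°C/km): ΔT = -6.1 × 4 = -24.4°C → T = -12°C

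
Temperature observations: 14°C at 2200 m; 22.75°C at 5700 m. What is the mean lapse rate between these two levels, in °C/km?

Γ = −ΔT/Δz = (14 − 22.75) / (5700 − 2200) m
  = -8.75°C / 3.5 km = -2.5°C/km

-2.5°C/km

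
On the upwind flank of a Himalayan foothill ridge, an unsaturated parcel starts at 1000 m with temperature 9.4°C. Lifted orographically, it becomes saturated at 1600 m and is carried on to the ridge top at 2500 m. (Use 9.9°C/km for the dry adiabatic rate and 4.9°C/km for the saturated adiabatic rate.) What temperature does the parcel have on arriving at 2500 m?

1000–1600 m, dry: Δz = 0.6 km ⇒ ΔT = -5.94°C; T = 3.46°C
1600–2500 m, saturated: Δz = 0.9 km ⇒ ΔT = -4.41°C; T = -0.95°C

-0.95°C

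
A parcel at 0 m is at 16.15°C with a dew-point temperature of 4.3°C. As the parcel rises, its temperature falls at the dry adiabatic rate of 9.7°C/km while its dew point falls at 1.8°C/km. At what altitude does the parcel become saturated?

T and T_d converge at 9.7 − 1.8 = 7.9°C per km
Height above start = (16.15 − 4.3) / 7.9 = 1.5 km
LCL altitude = 0 m + 1500 m = 1500 m

1500 m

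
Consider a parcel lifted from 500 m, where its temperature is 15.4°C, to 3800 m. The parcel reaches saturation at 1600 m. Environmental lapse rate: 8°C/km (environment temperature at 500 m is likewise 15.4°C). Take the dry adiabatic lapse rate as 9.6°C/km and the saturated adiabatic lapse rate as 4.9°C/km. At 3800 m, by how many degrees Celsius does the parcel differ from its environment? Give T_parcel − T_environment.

+5.06°C (parcel warmer than environment)

Parcel:
  Dry to 1600 m: -9.6 × 1.1 km = -10.56°C, so T = 4.84°C.
  Saturated to 3800 m: -4.9 × 2.2 km = -10.78°C, so T = -5.94°C.
Environment:
  Environment to 3800 m: -8 × 3.3 km = -26.4°C, so T = -11°C.
T_parcel − T_env = -5.94 − (-11) = +5.06°C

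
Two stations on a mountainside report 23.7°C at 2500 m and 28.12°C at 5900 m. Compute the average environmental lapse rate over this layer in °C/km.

-1.3°C/km

Γ = −ΔT/Δz = (23.7 − 28.12) / (5900 − 2500) m
  = -4.42°C / 3.4 km = -1.3°C/km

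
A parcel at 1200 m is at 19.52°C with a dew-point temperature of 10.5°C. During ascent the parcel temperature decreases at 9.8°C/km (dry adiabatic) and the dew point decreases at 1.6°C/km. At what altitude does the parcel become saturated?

T and T_d converge at 9.8 − 1.6 = 8.2°C per km
Height above start = (19.52 − 10.5) / 8.2 = 1.1 km
LCL altitude = 1200 m + 1100 m = 2300 m

2300 m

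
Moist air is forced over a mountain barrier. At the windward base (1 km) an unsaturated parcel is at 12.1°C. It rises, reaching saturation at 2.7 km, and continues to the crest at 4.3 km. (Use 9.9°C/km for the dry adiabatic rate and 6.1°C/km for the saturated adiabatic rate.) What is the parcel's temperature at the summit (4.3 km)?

1000–2700 m, dry: Δz = 1.7 km ⇒ ΔT = -16.83°C; T = -4.73°C
2700–4300 m, saturated: Δz = 1.6 km ⇒ ΔT = -9.76°C; T = -14.49°C

-14.49°C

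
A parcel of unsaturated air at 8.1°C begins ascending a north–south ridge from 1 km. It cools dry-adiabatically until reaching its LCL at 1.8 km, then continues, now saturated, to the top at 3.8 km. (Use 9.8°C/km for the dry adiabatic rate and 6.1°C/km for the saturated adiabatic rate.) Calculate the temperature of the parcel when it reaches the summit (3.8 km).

-11.94°C

1000 → 1800 m (dry, 9.8°C/km): ΔT = -9.8 × 0.8 = -7.84°C → T = 0.26°C
1800 → 3800 m (saturated, 6.1°C/km): ΔT = -6.1 × 2 = -12.2°C → T = -11.94°C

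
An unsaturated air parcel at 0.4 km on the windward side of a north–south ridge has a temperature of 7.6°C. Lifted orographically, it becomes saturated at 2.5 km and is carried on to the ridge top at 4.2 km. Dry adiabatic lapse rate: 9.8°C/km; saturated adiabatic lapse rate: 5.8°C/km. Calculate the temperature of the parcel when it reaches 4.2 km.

Dry to 2500 m: -9.8 × 2.1 km = -20.58°C, so T = -12.98°C.
Saturated to 4200 m: -5.8 × 1.7 km = -9.86°C, so T = -22.84°C.

-22.84°C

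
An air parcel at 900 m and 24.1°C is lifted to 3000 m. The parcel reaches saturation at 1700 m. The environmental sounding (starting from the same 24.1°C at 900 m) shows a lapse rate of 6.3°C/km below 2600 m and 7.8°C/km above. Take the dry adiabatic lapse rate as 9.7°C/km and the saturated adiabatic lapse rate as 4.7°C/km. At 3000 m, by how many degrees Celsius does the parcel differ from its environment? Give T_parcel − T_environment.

-0.04°C (parcel cooler than environment)

Parcel:
  900 → 1700 m (dry, 9.7°C/km): ΔT = -9.7 × 0.8 = -7.76°C → T = 16.34°C
  1700 → 3000 m (saturated, 4.7°C/km): ΔT = -4.7 × 1.3 = -6.11°C → T = 10.23°C
Environment:
  900 → 2600 m (environment, lower layer, 6.3°C/km): ΔT = -6.3 × 1.7 = -10.71°C → T = 13.39°C
  2600 → 3000 m (environment, upper layer, 7.8°C/km): ΔT = -7.8 × 0.4 = -3.12°C → T = 10.27°C
T_parcel − T_env = 10.23 − 10.27 = -0.04°C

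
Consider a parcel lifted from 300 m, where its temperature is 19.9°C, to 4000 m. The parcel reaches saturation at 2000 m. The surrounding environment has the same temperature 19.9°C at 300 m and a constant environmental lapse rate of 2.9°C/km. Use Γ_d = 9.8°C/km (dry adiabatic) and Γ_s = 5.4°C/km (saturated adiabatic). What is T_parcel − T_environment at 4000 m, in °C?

Parcel:
  Dry to 2000 m: -9.8 × 1.7 km = -16.66°C, so T = 3.24°C.
  Saturated to 4000 m: -5.4 × 2 km = -10.8°C, so T = -7.56°C.
Environment:
  Environment to 4000 m: -2.9 × 3.7 km = -10.73°C, so T = 9.17°C.
T_parcel − T_env = -7.56 − 9.17 = -16.73°C

-16.73°C (parcel cooler than environment)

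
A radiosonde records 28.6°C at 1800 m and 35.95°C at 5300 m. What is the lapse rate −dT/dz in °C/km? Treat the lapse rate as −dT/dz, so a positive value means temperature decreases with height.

-2.1°C/km

Γ = −ΔT/Δz = (28.6 − 35.95) / (5300 − 1800) m
  = -7.35°C / 3.5 km = -2.1°C/km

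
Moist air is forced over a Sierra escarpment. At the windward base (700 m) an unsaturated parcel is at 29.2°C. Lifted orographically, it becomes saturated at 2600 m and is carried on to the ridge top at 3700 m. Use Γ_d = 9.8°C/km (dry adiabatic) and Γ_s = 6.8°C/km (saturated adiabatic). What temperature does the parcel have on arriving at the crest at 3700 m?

3.1°C

700–2600 m, dry: Δz = 1.9 km ⇒ ΔT = -18.62°C; T = 10.58°C
2600–3700 m, saturated: Δz = 1.1 km ⇒ ΔT = -7.48°C; T = 3.1°C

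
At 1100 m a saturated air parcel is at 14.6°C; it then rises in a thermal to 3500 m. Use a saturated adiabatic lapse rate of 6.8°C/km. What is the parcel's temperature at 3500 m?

1100 → 3500 m (saturated adiabatic, 6.8°C/km): ΔT = -6.8 × 2.4 = -16.32°C → T = -1.72°C

-1.72°C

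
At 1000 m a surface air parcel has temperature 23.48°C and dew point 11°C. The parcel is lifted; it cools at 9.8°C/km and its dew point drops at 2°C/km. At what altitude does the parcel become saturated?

2600 m

T and T_d converge at 9.8 − 2 = 7.8°C per km
Height above start = (23.48 − 11) / 7.8 = 1.6 km
LCL altitude = 1000 m + 1600 m = 2600 m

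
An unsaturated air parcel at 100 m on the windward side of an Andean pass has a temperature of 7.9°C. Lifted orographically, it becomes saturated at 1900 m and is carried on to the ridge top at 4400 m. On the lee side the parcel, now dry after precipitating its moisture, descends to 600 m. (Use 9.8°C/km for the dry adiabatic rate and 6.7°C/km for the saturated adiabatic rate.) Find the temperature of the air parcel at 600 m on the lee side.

10.75°C

100 → 1900 m (dry, 9.8°C/km): ΔT = -9.8 × 1.8 = -17.64°C → T = -9.74°C
1900 → 4400 m (saturated, 6.7°C/km): ΔT = -6.7 × 2.5 = -16.75°C → T = -26.49°C
4400 → 600 m (dry descent, 9.8°C/km): ΔT = +9.8 × 3.8 = +37.24°C → T = 10.75°C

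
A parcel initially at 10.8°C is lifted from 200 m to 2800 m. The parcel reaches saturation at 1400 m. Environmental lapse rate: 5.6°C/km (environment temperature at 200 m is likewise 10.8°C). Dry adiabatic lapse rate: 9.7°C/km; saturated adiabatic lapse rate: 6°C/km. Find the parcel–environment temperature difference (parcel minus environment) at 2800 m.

Parcel:
  From 200 m to 1400 m (dry): cools by 9.7 × 1.2 = 11.64°C, giving -0.84°C.
  From 1400 m to 2800 m (saturated): cools by 6 × 1.4 = 8.4°C, giving -9.24°C.
Environment:
  From 200 m to 2800 m (environment): cools by 5.6 × 2.6 = 14.56°C, giving -3.76°C.
T_parcel − T_env = -9.24 − (-3.76) = -5.48°C

-5.48°C (parcel cooler than environment)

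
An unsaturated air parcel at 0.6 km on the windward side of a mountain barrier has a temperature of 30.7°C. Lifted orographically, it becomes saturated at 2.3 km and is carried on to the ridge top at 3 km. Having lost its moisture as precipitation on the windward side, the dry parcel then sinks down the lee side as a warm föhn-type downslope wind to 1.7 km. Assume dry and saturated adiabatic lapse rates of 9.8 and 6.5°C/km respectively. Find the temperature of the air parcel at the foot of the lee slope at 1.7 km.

From 600 m to 2300 m (dry): cools by 9.8 × 1.7 = 16.66°C, giving 14.04°C.
From 2300 m to 3000 m (saturated): cools by 6.5 × 0.7 = 4.55°C, giving 9.49°C.
From 3000 m to 1700 m (dry descent): warms by 9.8 × 1.3 = 12.74°C, giving 22.23°C.

22.23°C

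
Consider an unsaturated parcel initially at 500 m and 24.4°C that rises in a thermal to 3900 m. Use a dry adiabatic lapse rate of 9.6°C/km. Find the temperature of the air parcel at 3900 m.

-8.24°C

From 500 m to 3900 m (dry adiabatic): cools by 9.6 × 3.4 = 32.64°C, giving -8.24°C.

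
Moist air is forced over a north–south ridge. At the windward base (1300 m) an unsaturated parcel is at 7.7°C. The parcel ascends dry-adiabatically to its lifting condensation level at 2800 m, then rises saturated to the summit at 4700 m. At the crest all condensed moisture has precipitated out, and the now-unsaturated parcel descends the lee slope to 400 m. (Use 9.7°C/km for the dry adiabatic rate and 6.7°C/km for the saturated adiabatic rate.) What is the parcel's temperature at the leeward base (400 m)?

1300 → 2800 m (dry, 9.7°C/km): ΔT = -9.7 × 1.5 = -14.55°C → T = -6.85°C
2800 → 4700 m (saturated, 6.7°C/km): ΔT = -6.7 × 1.9 = -12.73°C → T = -19.58°C
4700 → 400 m (dry descent, 9.7°C/km): ΔT = +9.7 × 4.3 = +41.71°C → T = 22.13°C

22.13°C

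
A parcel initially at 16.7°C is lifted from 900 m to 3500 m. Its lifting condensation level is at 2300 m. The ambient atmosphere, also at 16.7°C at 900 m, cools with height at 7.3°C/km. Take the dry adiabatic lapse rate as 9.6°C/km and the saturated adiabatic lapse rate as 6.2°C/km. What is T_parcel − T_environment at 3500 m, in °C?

Parcel:
  900–2300 m, dry: Δz = 1.4 km ⇒ ΔT = -13.44°C; T = 3.26°C
  2300–3500 m, saturated: Δz = 1.2 km ⇒ ΔT = -7.44°C; T = -4.18°C
Environment:
  900–3500 m, environment: Δz = 2.6 km ⇒ ΔT = -18.98°C; T = -2.28°C
T_parcel − T_env = -4.18 − (-2.28) = -1.9°C

-1.9°C (parcel cooler than environment)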